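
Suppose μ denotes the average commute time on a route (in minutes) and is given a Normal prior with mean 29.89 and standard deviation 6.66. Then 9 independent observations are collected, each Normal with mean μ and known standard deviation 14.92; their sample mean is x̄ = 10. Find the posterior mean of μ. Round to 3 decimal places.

Posterior mean ≈ 17.121

With known σ, the Normal prior is conjugate. Weight on the data is w = (n/σ²)/(n/σ² + 1/τ₀²) = 0.0404301/(0.0404301+0.0225451) = 0.64200.
Posterior mean = w·x̄ + (1−w)·μ₀ = 0.64200·10 + 0.35800·29.89 = 17.121.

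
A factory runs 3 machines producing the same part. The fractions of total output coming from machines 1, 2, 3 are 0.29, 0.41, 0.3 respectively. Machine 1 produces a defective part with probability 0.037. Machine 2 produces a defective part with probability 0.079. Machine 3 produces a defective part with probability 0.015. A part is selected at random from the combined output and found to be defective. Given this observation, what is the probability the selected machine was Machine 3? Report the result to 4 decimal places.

Posterior probability ≈ 0.0945

Tabulate prior·likelihood by source: [1] prior 0.29, lik 0.037, product 0.01073; [2] prior 0.41, lik 0.079, product 0.03239; [3] prior 0.3, lik 0.015, product 0.004500.
Normalizing constant = 0.047620; the posterior for Machine 3 is its product over the sum, 0.004500/0.047620 = 0.0945.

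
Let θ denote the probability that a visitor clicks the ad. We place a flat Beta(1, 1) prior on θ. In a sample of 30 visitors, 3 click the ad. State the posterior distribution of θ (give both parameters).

Posterior: Beta(4, 28)

Observing 3 successes and 27 failures updates Beta(1, 1) by adding the success and failure counts to the two shape parameters: α = 1+3 = 4, β = 1+27 = 28.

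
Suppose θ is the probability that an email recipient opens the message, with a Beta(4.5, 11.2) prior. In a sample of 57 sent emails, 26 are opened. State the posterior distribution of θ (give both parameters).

Posterior: Beta(30.5, 42.2)

Observing 26 successes and 31 failures updates Beta(4.5, 11.2) by adding the success and failure counts to the two shape parameters: α = 4.5+26 = 30.5, β = 11.2+31 = 42.2.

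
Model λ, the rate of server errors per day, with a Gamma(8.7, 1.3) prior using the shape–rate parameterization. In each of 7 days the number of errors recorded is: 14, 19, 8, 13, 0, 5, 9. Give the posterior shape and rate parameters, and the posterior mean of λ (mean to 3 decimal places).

Posterior: Gamma(shape=76.7, rate=8.3); mean ≈ 9.241

The Poisson likelihood adds the total count to the shape and the number of exposure periods to the rate. Here ∑xᵢ = 68 and n = 7, so shape 8.7→76.7 and rate 1.3→8.3.
Posterior mean = shape/rate = 76.7/8.3 = 9.241.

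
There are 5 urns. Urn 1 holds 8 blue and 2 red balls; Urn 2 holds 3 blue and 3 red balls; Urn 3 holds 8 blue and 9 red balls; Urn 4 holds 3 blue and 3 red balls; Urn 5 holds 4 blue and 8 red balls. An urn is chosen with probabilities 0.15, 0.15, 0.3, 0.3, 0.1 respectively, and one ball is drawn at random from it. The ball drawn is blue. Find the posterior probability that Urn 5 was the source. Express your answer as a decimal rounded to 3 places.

Posterior probability ≈ 0.064

P(blue|Urn 1) = 0.8; P(blue|Urn 2) = 0.5; P(blue|Urn 3) = 0.4706; P(blue|Urn 4) = 0.5; P(blue|Urn 5) = 0.3333.
Prior × likelihood for each source: 0.15·0.8=0.1200, 0.15·0.5=0.07500, 0.3·0.4706=0.1412, 0.3·0.5=0.1500, 0.1·0.3333=0.03333. Summing gives P(blue) = 0.51951.
P(Urn 5 | blue) = 0.03333 / 0.51951 = 0.064.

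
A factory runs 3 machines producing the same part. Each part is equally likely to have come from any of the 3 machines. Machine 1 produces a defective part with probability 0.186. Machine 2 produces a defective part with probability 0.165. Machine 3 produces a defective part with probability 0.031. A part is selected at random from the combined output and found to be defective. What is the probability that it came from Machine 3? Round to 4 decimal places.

Posterior probability ≈ 0.0812

P(defective|M1) = 0.186; P(defective|M2) = 0.165; P(defective|M3) = 0.031.
Prior × likelihood for each source: 0.333333·0.186=0.06200, 0.333333·0.165=0.05500, 0.333333·0.031=0.01033. Summing gives P(defective) = 0.12733.
P(Machine 3 | defective) = 0.01033 / 0.12733 = 0.0812.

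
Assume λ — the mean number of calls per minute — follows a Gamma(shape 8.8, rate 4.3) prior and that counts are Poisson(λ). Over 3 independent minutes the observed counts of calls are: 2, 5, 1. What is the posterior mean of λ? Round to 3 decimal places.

Posterior mean ≈ 2.301

The Poisson likelihood adds the total count to the shape and the number of exposure periods to the rate. Here ∑xᵢ = 8 and n = 3, so shape 8.8→16.8 and rate 4.3→7.3.
E[λ | data] = 16.8/7.3 = 2.301.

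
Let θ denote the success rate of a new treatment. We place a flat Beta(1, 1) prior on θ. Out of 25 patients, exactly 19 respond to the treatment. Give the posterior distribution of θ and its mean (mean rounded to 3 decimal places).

Posterior: Beta(20, 7); mean ≈ 0.741

Observing 19 successes and 6 failures updates Beta(1, 1) by adding the success and failure counts to the two shape parameters: α = 1+19 = 20, β = 1+6 = 7.
Posterior mean = α/(α+β) = 20/27 = 0.741.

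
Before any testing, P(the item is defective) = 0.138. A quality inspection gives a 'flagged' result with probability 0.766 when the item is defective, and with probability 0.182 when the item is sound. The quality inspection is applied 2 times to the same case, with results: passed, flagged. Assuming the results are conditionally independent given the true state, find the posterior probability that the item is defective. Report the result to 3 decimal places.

Posterior P(H) ≈ 0.162

Let H be the event that the item is defective; start with P(H) = 0.138. P('flagged'|H) = 0.766, P('flagged'|¬H) = 0.182.
Update on result 1 ('passed'): P(H) ← 0.234·0.1380 / (0.234·0.1380 + 0.818·0.8620) = 0.032292/0.73741 = 0.0438.
Update on result 2 ('flagged'): P(H) ← 0.766·0.0438 / (0.766·0.0438 + 0.182·0.9562) = 0.033544/0.20757 = 0.1616.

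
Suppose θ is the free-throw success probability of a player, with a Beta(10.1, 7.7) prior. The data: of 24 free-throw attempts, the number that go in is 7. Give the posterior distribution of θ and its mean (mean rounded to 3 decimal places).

The binomial likelihood is conjugate to the Beta prior: with 7 successes and 17 failures, the posterior is Beta(10.1+7, 7.7+17) = Beta(17.1, 24.7).
Posterior mean = α/(α+β) = 17.1/41.8 = 0.409.

Posterior: Beta(17.1, 24.7); mean ≈ 0.409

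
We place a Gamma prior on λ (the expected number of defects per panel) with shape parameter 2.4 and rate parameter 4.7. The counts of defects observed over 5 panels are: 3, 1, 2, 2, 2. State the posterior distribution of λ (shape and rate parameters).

The Poisson likelihood adds the total count to the shape and the number of exposure periods to the rate. Here ∑xᵢ = 10 and n = 5, so shape 2.4→12.4 and rate 4.7→9.7.

Posterior: Gamma(shape=12.4, rate=9.7)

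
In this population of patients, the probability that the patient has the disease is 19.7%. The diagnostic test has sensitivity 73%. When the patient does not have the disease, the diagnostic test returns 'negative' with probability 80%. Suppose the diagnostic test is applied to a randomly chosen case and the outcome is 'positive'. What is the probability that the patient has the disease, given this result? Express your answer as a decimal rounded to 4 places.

Write H for 'the patient has the disease'. Prior odds H:¬H = 0.197/0.803 = 0.24533. For the 'positive' outcome, the likelihood ratio is 0.73/0.2 = 3.6500.
Posterior odds = 0.24533 × 3.6500 = 0.89545, so P(H|E) = 0.89545/(1+0.89545) = 0.4724.

P(H | E) ≈ 0.4724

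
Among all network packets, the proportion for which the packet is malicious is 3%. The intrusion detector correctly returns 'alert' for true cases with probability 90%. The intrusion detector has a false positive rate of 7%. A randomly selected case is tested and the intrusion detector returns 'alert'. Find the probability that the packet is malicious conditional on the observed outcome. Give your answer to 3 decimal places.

Write H for 'the packet is malicious'. Prior odds H:¬H = 0.03/0.97 = 0.030928. For the 'alert' outcome, the likelihood ratio is 0.9/0.07 = 12.857.
Posterior odds = 0.030928 × 12.857 = 0.39764, so P(H|E) = 0.39764/(1+0.39764) = 0.285.

P(H | E) ≈ 0.285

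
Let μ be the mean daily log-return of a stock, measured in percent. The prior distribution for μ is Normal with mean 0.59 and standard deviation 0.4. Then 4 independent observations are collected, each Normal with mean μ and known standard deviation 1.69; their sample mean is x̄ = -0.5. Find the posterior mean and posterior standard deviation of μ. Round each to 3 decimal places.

Posterior mean ≈ 0.390; posterior SD ≈ 0.362

Prior precision 1/τ₀² = 1/0.4² = 6.25000; data precision n/σ² = 4/1.69² = 1.40051.
Posterior precision = 6.25000 + 1.40051 = 7.65051, giving posterior SD = 1/√7.65051 = 0.362.
Posterior mean = (6.25000·0.59 + 1.40051·-0.5) / 7.65051 = 0.390.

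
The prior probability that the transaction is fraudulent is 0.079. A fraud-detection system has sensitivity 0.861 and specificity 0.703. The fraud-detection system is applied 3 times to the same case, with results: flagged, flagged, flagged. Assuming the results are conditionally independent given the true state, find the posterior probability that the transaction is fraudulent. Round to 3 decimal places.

Posterior P(H) ≈ 0.676

Let H be the event that the transaction is fraudulent; start with P(H) = 0.079. P('flagged'|H) = 0.861, P('flagged'|¬H) = 0.297.
Update on result 1 ('flagged'): P(H) ← 0.861·0.0790 / (0.861·0.0790 + 0.297·0.9210) = 0.068019/0.34156 = 0.1991.
Update on result 2 ('flagged'): P(H) ← 0.861·0.1991 / (0.861·0.1991 + 0.297·0.8009) = 0.17146/0.40932 = 0.4189.
Update on result 3 ('flagged'): P(H) ← 0.861·0.4189 / (0.861·0.4189 + 0.297·0.5811) = 0.36067/0.53326 = 0.6764.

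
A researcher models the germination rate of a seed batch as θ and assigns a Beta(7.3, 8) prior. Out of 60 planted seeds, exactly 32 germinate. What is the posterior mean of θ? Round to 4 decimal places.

Observing 32 successes and 28 failures updates Beta(7.3, 8) by adding the success and failure counts to the two shape parameters: α = 7.3+32 = 39.3, β = 8+28 = 36.
Posterior mean = α/(α+β) = 39.3/75.3 = 0.5219.

Posterior mean ≈ 0.5219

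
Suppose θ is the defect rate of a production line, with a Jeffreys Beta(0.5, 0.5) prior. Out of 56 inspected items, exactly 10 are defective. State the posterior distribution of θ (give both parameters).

Posterior: Beta(10.5, 46.5)

The binomial likelihood is conjugate to the Beta prior: with 10 successes and 46 failures, the posterior is Beta(0.5+10, 0.5+46) = Beta(10.5, 46.5).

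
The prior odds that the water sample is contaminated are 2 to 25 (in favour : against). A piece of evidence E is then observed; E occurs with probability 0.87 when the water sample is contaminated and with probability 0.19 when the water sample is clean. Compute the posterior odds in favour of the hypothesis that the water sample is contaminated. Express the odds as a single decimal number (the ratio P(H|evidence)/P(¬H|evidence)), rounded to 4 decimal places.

Posterior odds ≈ 0.3663

Prior odds = 2/25 = 0.080000.
Likelihood ratio for E = 0.87/0.19 = 4.5789.
Posterior odds = prior odds × LR = 0.36632.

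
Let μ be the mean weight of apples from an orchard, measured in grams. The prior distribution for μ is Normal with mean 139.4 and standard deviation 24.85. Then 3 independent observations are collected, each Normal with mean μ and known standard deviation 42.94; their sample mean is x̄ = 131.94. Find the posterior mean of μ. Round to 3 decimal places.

Prior precision 1/τ₀² = 1/24.85² = 0.00161937; data precision n/σ² = 3/42.94² = 0.00162704.
Posterior precision = 0.00161937 + 0.00162704 = 0.00324641.
Posterior mean = (0.00161937·139.4 + 0.00162704·131.94) / 0.00324641 = 135.661.

Posterior mean ≈ 135.661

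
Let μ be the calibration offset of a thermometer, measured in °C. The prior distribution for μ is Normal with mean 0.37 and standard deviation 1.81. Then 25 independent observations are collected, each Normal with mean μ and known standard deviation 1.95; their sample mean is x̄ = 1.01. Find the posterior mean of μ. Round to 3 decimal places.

Prior precision 1/τ₀² = 1/1.81² = 0.305241; data precision n/σ² = 25/1.95² = 6.57462.
Posterior precision = 0.305241 + 6.57462 = 6.87986.
Posterior mean = (0.305241·0.37 + 6.57462·1.01) / 6.87986 = 0.982.

Posterior mean ≈ 0.982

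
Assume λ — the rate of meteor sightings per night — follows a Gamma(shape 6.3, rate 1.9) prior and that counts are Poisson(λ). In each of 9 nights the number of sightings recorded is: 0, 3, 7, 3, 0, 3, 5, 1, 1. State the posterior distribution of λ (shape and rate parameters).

The Poisson likelihood adds the total count to the shape and the number of exposure periods to the rate. Here ∑xᵢ = 23 and n = 9, so shape 6.3→29.3 and rate 1.9→10.9.

Posterior: Gamma(shape=29.3, rate=10.9)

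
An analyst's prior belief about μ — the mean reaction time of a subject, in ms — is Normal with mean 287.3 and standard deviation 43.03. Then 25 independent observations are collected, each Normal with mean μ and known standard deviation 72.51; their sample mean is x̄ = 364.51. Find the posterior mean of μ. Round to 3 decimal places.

With known σ, the Normal prior is conjugate. Weight on the data is w = (n/σ²)/(n/σ² + 1/τ₀²) = 0.00475493/(0.00475493+0.00054008) = 0.89800.
Posterior mean = w·x̄ + (1−w)·μ₀ = 0.89800·364.51 + 0.10200·287.3 = 356.635.

Posterior mean ≈ 356.635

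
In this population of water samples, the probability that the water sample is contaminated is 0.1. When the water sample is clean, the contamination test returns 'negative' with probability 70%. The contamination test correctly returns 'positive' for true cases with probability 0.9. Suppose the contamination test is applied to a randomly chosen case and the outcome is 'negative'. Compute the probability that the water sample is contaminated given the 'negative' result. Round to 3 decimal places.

Write H for 'the water sample is contaminated'. Prior odds H:¬H = 0.1/0.9 = 0.11111. For the 'negative' outcome, the likelihood ratio is 0.1/0.7 = 0.14286.
Posterior odds = 0.11111 × 0.14286 = 0.015873, so P(H|E) = 0.015873/(1+0.015873) = 0.016.

P(H | E) ≈ 0.016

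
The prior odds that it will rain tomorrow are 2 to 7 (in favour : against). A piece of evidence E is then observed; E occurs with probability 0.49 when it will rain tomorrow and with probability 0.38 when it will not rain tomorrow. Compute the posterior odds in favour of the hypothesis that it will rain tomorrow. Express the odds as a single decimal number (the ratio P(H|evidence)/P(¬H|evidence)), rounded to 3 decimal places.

Posterior odds ≈ 0.368

Prior odds = 2/7 = 0.28571.
Likelihood ratio for E = 0.49/0.38 = 1.2895.
Posterior odds = prior odds × LR = 0.36842.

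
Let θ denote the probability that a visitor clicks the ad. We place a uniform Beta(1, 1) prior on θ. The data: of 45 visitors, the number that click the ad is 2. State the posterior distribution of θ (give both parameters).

The binomial likelihood is conjugate to the Beta prior: with 2 successes and 43 failures, the posterior is Beta(1+2, 1+43) = Beta(3, 44).

Posterior: Beta(3, 44)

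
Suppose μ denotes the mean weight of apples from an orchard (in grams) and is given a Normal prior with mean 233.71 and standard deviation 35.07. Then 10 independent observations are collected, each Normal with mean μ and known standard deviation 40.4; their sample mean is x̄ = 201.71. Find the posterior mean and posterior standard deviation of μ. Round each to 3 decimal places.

Posterior mean ≈ 205.459; posterior SD ≈ 12.004

With known σ, the Normal prior is conjugate. Weight on the data is w = (n/σ²)/(n/σ² + 1/τ₀²) = 0.00612685/(0.00612685+0.00081307) = 0.88284.
Posterior mean = w·x̄ + (1−w)·μ₀ = 0.88284·201.71 + 0.11716·233.71 = 205.459. Posterior variance = 1/(0.00612685+0.00081307) = 144.094, so SD = 12.004.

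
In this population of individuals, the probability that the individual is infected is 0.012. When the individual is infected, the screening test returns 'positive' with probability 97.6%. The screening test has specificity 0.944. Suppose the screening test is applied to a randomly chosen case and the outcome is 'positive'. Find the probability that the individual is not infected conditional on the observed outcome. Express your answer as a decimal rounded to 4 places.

P(¬H | E) ≈ 0.8253

Write H for 'the individual is infected'. Prior odds H:¬H = 0.012/0.988 = 0.012146. For the 'positive' outcome, the likelihood ratio is 0.976/0.056 = 17.429.
Posterior odds = 0.012146 × 17.429 = 0.21168, so P(H|E) = 0.21168/(1+0.21168) = 0.1747. Then P(¬H|E) = 1 − 0.1747 = 0.8253.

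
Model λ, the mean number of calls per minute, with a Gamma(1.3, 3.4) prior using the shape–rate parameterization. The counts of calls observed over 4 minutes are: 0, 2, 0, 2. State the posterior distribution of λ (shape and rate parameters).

The Poisson likelihood adds the total count to the shape and the number of exposure periods to the rate. Here ∑xᵢ = 4 and n = 4, so shape 1.3→5.3 and rate 3.4→7.4.

Posterior: Gamma(shape=5.3, rate=7.4)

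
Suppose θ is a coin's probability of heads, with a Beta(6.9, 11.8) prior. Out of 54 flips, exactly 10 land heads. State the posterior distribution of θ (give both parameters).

Posterior: Beta(16.9, 55.8)

Observing 10 successes and 44 failures updates Beta(6.9, 11.8) by adding the success and failure counts to the two shape parameters: α = 6.9+10 = 16.9, β = 11.8+44 = 55.8.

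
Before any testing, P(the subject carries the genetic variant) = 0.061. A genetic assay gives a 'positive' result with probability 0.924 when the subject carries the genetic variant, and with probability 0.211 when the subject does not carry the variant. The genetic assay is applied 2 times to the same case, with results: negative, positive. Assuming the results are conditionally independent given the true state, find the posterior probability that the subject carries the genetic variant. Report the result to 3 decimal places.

With H the event that the subject carries the genetic variant, the joint likelihood of the observed sequence is P(data|H) = 0.076·0.924 = 0.070224 and P(data|¬H) = 0.789·0.211 = 0.16648.
Bayes: P(H|data) = 0.061·0.070224 / (0.061·0.070224 + 0.939·0.16648) = 0.0042837/0.16061 = 0.0267.

Posterior P(H) ≈ 0.027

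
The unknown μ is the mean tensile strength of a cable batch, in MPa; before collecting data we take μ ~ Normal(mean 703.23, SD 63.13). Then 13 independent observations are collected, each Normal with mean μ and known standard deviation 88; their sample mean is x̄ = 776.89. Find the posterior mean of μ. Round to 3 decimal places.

Posterior mean ≈ 767.312

Prior precision 1/τ₀² = 1/63.13² = 0.00025092; data precision n/σ² = 13/88² = 0.00167872.
Posterior precision = 0.00025092 + 0.00167872 = 0.00192964.
Posterior mean = (0.00025092·703.23 + 0.00167872·776.89) / 0.00192964 = 767.312.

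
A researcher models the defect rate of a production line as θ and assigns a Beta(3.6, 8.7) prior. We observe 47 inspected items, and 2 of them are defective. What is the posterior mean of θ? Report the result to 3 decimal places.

Posterior mean ≈ 0.094

Observing 2 successes and 45 failures updates Beta(3.6, 8.7) by adding the success and failure counts to the two shape parameters: α = 3.6+2 = 5.6, β = 8.7+45 = 53.7.
E[θ | data] = 5.6/(5.6+53.7) = 0.094.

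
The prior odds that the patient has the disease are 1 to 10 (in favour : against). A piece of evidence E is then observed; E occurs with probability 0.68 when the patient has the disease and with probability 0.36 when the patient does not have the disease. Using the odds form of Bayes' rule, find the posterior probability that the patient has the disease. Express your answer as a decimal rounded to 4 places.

Prior odds = 1/10 = 0.10000.
Likelihood ratio for E = 0.68/0.36 = 1.8889.
Posterior odds = prior odds × LR = 0.18889.
Posterior probability = odds/(1+odds) = 0.18889/1.1889 = 0.1589.

Posterior probability ≈ 0.1589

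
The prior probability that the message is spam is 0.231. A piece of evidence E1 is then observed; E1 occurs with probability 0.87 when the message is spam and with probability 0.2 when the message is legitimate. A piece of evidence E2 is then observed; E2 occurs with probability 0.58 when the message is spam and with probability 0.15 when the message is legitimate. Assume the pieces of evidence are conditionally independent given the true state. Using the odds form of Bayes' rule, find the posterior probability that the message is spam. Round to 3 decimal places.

Prior odds = 0.231/(1−0.231) = 0.30039.
Likelihood ratio for E1 = 0.87/0.2 = 4.3500.
Likelihood ratio for E2 = 0.58/0.15 = 3.8667.
Posterior odds = prior odds × LR₁ × LR₂ = 5.0526.
Posterior probability = odds/(1+odds) = 5.0526/6.0526 = 0.835.

Posterior probability ≈ 0.835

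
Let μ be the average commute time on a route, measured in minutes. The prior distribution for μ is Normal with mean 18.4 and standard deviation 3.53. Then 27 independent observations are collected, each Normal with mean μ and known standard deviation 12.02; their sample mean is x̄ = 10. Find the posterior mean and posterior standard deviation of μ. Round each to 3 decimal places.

Prior precision 1/τ₀² = 1/3.53² = 0.0802510; data precision n/σ² = 27/12.02² = 0.186877.
Posterior precision = 0.0802510 + 0.186877 = 0.267128, giving posterior SD = 1/√0.267128 = 1.935.
Posterior mean = (0.0802510·18.4 + 0.186877·10) / 0.267128 = 12.524.

Posterior mean ≈ 12.524; posterior SD ≈ 1.935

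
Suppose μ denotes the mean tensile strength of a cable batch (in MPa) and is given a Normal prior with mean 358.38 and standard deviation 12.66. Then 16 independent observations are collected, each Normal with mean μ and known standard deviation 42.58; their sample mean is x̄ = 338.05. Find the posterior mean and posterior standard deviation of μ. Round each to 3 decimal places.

Posterior mean ≈ 346.470; posterior SD ≈ 8.148

With known σ, the Normal prior is conjugate. Weight on the data is w = (n/σ²)/(n/σ² + 1/τ₀²) = 0.00882488/(0.00882488+0.00623925) = 0.58582.
Posterior mean = w·x̄ + (1−w)·μ₀ = 0.58582·338.05 + 0.41418·358.38 = 346.470. Posterior variance = 1/(0.00882488+0.00623925) = 66.3829, so SD = 8.148.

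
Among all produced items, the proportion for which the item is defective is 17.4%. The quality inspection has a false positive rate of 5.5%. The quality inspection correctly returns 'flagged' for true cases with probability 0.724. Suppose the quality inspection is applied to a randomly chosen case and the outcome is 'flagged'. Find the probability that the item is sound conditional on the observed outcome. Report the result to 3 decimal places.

P(¬H | E) ≈ 0.265

Write H for 'the item is defective'. Prior odds H:¬H = 0.174/0.826 = 0.21065. For the 'flagged' outcome, the likelihood ratio is 0.724/0.055 = 13.164.
Posterior odds = 0.21065 × 13.164 = 2.7730, so P(H|E) = 2.7730/(1+2.7730) = 0.735. Then P(¬H|E) = 1 − 0.735 = 0.265.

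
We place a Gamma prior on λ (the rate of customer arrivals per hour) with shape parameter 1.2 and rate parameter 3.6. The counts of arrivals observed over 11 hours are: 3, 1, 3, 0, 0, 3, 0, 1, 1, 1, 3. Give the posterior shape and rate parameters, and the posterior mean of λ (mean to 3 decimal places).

Total count ∑xᵢ = 16 over n = 11 hours.
Gamma is conjugate to the Poisson likelihood: posterior is Gamma(shape = 1.2+16 = 17.2, rate = 3.6+11 = 14.6).
E[λ | data] = 17.2/14.6 = 1.178.

Posterior: Gamma(shape=17.2, rate=14.6); mean ≈ 1.178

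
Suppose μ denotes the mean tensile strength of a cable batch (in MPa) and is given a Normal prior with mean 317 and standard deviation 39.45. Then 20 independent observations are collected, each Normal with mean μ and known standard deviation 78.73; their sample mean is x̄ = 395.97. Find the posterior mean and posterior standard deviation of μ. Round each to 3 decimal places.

Posterior mean ≈ 382.856; posterior SD ≈ 16.076

Prior precision 1/τ₀² = 1/39.45² = 0.00064255; data precision n/σ² = 20/78.73² = 0.00322663.
Posterior precision = 0.00064255 + 0.00322663 = 0.00386918, giving posterior SD = 1/√0.00386918 = 16.076.
Posterior mean = (0.00064255·317 + 0.00322663·395.97) / 0.00386918 = 382.856.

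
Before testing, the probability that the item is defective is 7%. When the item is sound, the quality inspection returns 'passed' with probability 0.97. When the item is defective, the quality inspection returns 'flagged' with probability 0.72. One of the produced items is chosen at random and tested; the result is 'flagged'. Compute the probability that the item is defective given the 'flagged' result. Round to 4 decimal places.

Let H be the event that the item is defective. P(H) = 0.07, so P(¬H) = 0.93. With E the 'flagged' result, P(E|H) = 0.72 and P(E|¬H) = 0.03.
P(E) = 0.72·0.07 + 0.03·0.93 = 0.050400 + 0.027900 = 0.078300.
By Bayes' theorem, P(H|E) = 0.050400 / 0.078300 = 0.6437.

P(H | E) ≈ 0.6437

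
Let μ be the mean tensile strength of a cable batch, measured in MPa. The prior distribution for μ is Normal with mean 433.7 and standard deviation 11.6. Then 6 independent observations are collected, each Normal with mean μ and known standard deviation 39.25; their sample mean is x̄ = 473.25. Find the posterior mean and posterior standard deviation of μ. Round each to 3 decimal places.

Prior precision 1/τ₀² = 1/11.6² = 0.00743163; data precision n/σ² = 6/39.25² = 0.00389468.
Posterior precision = 0.00743163 + 0.00389468 = 0.0113263, giving posterior SD = 1/√0.0113263 = 9.396.
Posterior mean = (0.00743163·433.7 + 0.00389468·473.25) / 0.0113263 = 447.300.

Posterior mean ≈ 447.300; posterior SD ≈ 9.396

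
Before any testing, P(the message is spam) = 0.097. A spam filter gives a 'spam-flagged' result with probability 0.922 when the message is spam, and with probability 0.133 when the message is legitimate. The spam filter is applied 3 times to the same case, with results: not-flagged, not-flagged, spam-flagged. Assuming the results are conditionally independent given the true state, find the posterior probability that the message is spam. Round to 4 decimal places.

Posterior P(H) ≈ 0.0060

Let H be the event that the message is spam; start with P(H) = 0.097. P('spam-flagged'|H) = 0.922, P('spam-flagged'|¬H) = 0.133.
Update on result 1 ('not-flagged'): P(H) ← 0.078·0.0970 / (0.078·0.0970 + 0.867·0.9030) = 0.0075660/0.79047 = 0.0096.
Update on result 2 ('not-flagged'): P(H) ← 0.078·0.0096 / (0.078·0.0096 + 0.867·0.9904) = 0.00074658/0.85945 = 0.0009.
Update on result 3 ('spam-flagged'): P(H) ← 0.922·0.0009 / (0.922·0.0009 + 0.133·0.9991) = 0.00080092/0.13369 = 0.0060.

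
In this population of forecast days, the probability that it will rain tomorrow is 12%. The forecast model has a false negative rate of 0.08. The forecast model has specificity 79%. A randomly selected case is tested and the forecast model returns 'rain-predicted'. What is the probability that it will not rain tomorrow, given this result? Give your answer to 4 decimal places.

P(¬H | E) ≈ 0.6260

Write H for 'it will rain tomorrow'. Prior odds H:¬H = 0.12/0.88 = 0.13636. For the 'rain-predicted' outcome, the likelihood ratio is 0.92/0.21 = 4.3810.
Posterior odds = 0.13636 × 4.3810 = 0.59740, so P(H|E) = 0.59740/(1+0.59740) = 0.3740. Then P(¬H|E) = 1 − 0.3740 = 0.6260.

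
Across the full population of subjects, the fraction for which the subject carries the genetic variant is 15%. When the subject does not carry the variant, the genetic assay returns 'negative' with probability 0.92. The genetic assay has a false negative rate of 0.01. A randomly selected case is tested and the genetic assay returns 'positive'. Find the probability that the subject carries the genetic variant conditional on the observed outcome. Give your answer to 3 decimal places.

P(H | E) ≈ 0.686

Write H for 'the subject carries the genetic variant'. Prior odds H:¬H = 0.15/0.85 = 0.17647. For the 'positive' outcome, the likelihood ratio is 0.99/0.08 = 12.375.
Posterior odds = 0.17647 × 12.375 = 2.1838, so P(H|E) = 2.1838/(1+2.1838) = 0.686.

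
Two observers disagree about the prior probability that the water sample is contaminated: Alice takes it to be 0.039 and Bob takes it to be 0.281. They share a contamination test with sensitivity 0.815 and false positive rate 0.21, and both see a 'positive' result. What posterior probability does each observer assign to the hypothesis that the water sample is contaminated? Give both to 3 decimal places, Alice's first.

The likelihood ratio for a 'positive' result is 0.815/0.21 = 3.8810.
Alice: prior odds 0.039/0.961 = 0.040583; posterior odds 0.15750; posterior probability 0.136.
Bob: prior odds 0.281/0.719 = 0.39082; posterior odds 1.5168; posterior probability 0.603.

Alice: 0.136; Bob: 0.603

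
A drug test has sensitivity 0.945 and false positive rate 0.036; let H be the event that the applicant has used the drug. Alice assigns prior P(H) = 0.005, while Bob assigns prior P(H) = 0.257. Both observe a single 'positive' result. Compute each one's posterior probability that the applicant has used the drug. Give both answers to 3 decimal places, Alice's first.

The likelihood ratio for a 'positive' result is 0.945/0.036 = 26.250.
Alice: prior odds 0.005/0.995 = 0.0050251; posterior odds 0.13191; posterior probability 0.117.
Bob: prior odds 0.257/0.743 = 0.34590; posterior odds 9.0797; posterior probability 0.901.

Alice: 0.117; Bob: 0.901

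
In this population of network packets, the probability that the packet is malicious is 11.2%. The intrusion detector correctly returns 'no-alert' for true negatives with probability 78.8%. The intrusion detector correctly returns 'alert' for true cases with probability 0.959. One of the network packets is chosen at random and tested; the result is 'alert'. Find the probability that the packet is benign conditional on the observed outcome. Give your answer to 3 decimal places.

P(¬H | E) ≈ 0.637

Let H be the event that the packet is malicious. P(H) = 0.112, so P(¬H) = 0.888. With E the 'alert' result, P(E|H) = 0.959 and P(E|¬H) = 0.212.
P(E) = 0.959·0.112 + 0.212·0.888 = 0.10741 + 0.18826 = 0.29566.
By Bayes' theorem, P(H|E) = 0.10741 / 0.29566 = 0.363. Hence P(¬H|E) = 1 − 0.363 = 0.637.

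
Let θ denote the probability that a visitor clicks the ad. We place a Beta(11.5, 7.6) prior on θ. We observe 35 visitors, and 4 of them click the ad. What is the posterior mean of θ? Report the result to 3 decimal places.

Posterior mean ≈ 0.287

Observing 4 successes and 31 failures updates Beta(11.5, 7.6) by adding the success and failure counts to the two shape parameters: α = 11.5+4 = 15.5, β = 7.6+31 = 38.6.
Posterior mean = α/(α+β) = 15.5/54.1 = 0.287.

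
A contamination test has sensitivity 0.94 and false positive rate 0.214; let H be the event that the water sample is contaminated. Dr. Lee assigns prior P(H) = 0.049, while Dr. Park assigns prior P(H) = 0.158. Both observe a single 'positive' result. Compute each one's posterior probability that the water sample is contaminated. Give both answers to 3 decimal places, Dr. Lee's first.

The likelihood ratio for a 'positive' result is 0.94/0.214 = 4.3925.
Dr. Lee: prior odds 0.049/0.951 = 0.051525; posterior odds 0.22632; posterior probability 0.185.
Dr. Park: prior odds 0.158/0.842 = 0.18765; posterior odds 0.82425; posterior probability 0.452.

Dr. Lee: 0.185; Dr. Park: 0.452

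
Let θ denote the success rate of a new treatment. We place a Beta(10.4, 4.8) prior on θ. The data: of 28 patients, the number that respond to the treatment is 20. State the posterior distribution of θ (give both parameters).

Posterior: Beta(30.4, 12.8)

Observing 20 successes and 8 failures updates Beta(10.4, 4.8) by adding the success and failure counts to the two shape parameters: α = 10.4+20 = 30.4, β = 4.8+8 = 12.8.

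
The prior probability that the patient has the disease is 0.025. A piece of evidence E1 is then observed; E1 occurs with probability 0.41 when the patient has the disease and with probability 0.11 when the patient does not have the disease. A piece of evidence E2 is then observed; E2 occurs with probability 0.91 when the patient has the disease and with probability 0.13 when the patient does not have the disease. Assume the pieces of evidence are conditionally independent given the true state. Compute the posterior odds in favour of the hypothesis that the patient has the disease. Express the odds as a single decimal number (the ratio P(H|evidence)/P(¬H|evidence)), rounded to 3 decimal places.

Prior odds = 0.025/(1−0.025) = 0.025641. In log-odds, ln(0.025641) = -3.6636.
Add log likelihood ratios: ln(3.7273) + ln(7.0000) = 3.2616.
Posterior log-odds = -0.40197, so posterior odds = exp(-0.40197) = 0.66900.

Posterior odds ≈ 0.669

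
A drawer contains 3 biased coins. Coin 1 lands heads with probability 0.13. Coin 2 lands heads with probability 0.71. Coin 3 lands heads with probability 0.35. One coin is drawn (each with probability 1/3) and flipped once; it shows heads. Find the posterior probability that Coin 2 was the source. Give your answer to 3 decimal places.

Tabulate prior·likelihood by source: [1] prior 0.333333, lik 0.13, product 0.04333; [2] prior 0.333333, lik 0.71, product 0.2367; [3] prior 0.333333, lik 0.35, product 0.1167.
Normalizing constant = 0.39667; the posterior for Coin 2 is its product over the sum, 0.2367/0.39667 = 0.597.

Posterior probability ≈ 0.597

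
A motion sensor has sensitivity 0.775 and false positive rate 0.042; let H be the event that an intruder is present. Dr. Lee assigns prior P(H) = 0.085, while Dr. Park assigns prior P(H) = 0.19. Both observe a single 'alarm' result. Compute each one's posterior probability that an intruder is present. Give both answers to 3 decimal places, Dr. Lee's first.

Dr. Lee: 0.632; Dr. Park: 0.812

P('+'|H) = 0.775, P('+'|¬H) = 0.042.
Dr. Lee: numerator 0.775·0.085 = 0.065875; evidence = 0.065875+0.042·0.915 = 0.10431; posterior = 0.632.
Dr. Park: numerator 0.775·0.19 = 0.14725; evidence = 0.14725+0.042·0.81 = 0.18127; posterior = 0.812.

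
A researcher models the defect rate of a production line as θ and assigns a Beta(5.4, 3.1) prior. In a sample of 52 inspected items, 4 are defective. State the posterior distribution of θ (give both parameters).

The binomial likelihood is conjugate to the Beta prior: with 4 successes and 48 failures, the posterior is Beta(5.4+4, 3.1+48) = Beta(9.4, 51.1).

Posterior: Beta(9.4, 51.1)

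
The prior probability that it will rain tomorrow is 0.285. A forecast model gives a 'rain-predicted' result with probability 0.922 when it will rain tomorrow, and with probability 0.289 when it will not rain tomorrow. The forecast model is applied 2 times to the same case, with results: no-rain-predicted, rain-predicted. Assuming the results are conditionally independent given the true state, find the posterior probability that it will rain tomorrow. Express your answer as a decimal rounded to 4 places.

Posterior P(H) ≈ 0.1224

With H the event that it will rain tomorrow, the joint likelihood of the observed sequence is P(data|H) = 0.078·0.922 = 0.071916 and P(data|¬H) = 0.711·0.289 = 0.20548.
Bayes: P(H|data) = 0.285·0.071916 / (0.285·0.071916 + 0.715·0.20548) = 0.020496/0.16741 = 0.1224.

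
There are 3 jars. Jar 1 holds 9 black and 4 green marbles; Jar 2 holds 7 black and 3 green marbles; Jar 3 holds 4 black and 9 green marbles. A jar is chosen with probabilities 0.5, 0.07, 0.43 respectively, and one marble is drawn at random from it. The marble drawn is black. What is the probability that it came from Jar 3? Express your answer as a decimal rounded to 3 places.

Posterior probability ≈ 0.251

Tabulate prior·likelihood by source: [1] prior 0.5, lik 0.6923, product 0.3462; [2] prior 0.07, lik 0.7, product 0.04900; [3] prior 0.43, lik 0.3077, product 0.1323.
Normalizing constant = 0.52746; the posterior for Jar 3 is its product over the sum, 0.1323/0.52746 = 0.251.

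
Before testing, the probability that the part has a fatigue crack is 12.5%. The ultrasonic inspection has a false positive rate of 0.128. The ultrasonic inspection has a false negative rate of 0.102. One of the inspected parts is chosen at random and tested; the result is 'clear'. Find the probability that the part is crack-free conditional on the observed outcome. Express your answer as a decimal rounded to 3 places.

Write H for 'the part has a fatigue crack'. Prior odds H:¬H = 0.125/0.875 = 0.14286. For the 'clear' outcome, the likelihood ratio is 0.102/0.872 = 0.11697.
Posterior odds = 0.14286 × 0.11697 = 0.016710, so P(H|E) = 0.016710/(1+0.016710) = 0.016. Then P(¬H|E) = 1 − 0.016 = 0.984.

P(¬H | E) ≈ 0.984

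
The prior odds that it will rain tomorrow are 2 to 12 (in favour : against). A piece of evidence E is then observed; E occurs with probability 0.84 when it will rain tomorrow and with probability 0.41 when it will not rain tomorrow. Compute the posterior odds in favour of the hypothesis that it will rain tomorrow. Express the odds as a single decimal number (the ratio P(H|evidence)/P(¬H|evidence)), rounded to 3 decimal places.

Prior odds = 2/12 = 0.16667. In log-odds, ln(0.16667) = -1.7918.
Add log likelihood ratio: ln(2.0488) = 0.71724.
Posterior log-odds = -1.0745, so posterior odds = exp(-1.0745) = 0.34146.

Posterior odds ≈ 0.341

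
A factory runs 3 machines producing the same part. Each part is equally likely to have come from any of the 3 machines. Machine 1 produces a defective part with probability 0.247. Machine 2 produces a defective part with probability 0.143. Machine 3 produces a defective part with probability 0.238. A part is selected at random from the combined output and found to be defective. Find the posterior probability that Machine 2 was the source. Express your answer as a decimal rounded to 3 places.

P(defective|M1) = 0.247; P(defective|M2) = 0.143; P(defective|M3) = 0.238.
Prior × likelihood for each source: 0.333333·0.247=0.08233, 0.333333·0.143=0.04767, 0.333333·0.238=0.07933. Summing gives P(defective) = 0.20933.
P(Machine 2 | defective) = 0.04767 / 0.20933 = 0.228.

Posterior probability ≈ 0.228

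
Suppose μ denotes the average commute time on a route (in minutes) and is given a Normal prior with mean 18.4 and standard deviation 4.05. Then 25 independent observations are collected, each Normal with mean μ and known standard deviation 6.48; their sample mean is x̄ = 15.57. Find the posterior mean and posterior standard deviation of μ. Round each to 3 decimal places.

Posterior mean ≈ 15.833; posterior SD ≈ 1.234

With known σ, the Normal prior is conjugate. Weight on the data is w = (n/σ²)/(n/σ² + 1/τ₀²) = 0.595374/(0.595374+0.0609663) = 0.90711.
Posterior mean = w·x̄ + (1−w)·μ₀ = 0.90711·15.57 + 0.092888·18.4 = 15.833. Posterior variance = 1/(0.595374+0.0609663) = 1.52360, so SD = 1.234.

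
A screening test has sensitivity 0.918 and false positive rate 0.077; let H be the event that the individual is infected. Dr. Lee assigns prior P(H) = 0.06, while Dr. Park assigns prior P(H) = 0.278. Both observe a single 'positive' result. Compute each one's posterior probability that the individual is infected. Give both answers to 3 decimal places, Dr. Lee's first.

The likelihood ratio for a 'positive' result is 0.918/0.077 = 11.922.
Dr. Lee: prior odds 0.06/0.94 = 0.063830; posterior odds 0.76098; posterior probability 0.432.
Dr. Park: prior odds 0.278/0.722 = 0.38504; posterior odds 4.5905; posterior probability 0.821.

Dr. Lee: 0.432; Dr. Park: 0.821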